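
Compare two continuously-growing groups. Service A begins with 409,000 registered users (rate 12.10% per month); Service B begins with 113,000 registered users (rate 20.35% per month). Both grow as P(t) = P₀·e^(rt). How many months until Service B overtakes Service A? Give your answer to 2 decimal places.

t ≈ 15.59 months

409000·e^(0.121t) = 113000·e^(0.2035t)
409000/113000 = e^((0.2035 − 0.121)t) → ln(3.61947) = 0.0825·t
t = 1.28633 / 0.0825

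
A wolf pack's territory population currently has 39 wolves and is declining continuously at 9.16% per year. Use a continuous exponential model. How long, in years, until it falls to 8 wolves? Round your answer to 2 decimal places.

8 = 39 · e^(-0.0916·t)
t = ln(8/39) / -0.0916 = ln(0.20513) / -0.0916 = -1.58412 / -0.0916

t ≈ 17.29 years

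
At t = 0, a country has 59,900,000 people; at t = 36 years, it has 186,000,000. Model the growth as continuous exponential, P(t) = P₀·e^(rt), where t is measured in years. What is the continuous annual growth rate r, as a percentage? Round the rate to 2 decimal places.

r ≈ 3.15% per year

186000000 = 59900000 · e^(r·36)
e^(36r) = 186000000/59900000 = 3.10518
r = ln(3.10518) / 36 = 1.13307 / 36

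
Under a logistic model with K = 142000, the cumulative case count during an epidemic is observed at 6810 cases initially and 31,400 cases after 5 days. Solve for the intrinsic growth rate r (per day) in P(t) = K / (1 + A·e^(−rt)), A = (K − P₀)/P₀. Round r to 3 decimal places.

r ≈ 0.346 per day

A = (142000 − 6810)/6810 = 19.85169
31400 = 142000/(1 + 19.85169·e^(−r·5)) → e^(−5r) = (4.52229 − 1)/19.85169 = 0.17743
r = −ln(0.17743)/5 = 1.72918/5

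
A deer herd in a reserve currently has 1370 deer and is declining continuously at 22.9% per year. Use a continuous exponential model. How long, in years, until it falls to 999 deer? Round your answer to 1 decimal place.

t ≈ 1.4 years

999 = 1370 · e^(-0.229·t)
t = ln(999/1370) / -0.229 = ln(0.7292) / -0.229 = -0.31581 / -0.229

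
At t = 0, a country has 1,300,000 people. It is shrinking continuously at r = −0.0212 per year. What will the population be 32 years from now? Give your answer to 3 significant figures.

P(32) = 1300000 · e^(-0.0212·32) = 1300000 · e^(-0.6784)
= 1300000 · 0.50743 ≈ 659656.7

≈ 660,000 people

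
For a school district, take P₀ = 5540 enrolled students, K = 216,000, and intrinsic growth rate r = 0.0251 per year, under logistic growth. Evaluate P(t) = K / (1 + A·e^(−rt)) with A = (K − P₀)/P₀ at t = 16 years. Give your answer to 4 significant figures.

≈ 8,174 enrolled students

A = (216000 − 5540)/5540 = 37.98917
P(16) = 216000 / (1 + 37.98917·e^(−0.0251·16)) = 216000 / (1 + 37.98917·0.669248)
= 216000 / 26.42419 ≈ 8174.33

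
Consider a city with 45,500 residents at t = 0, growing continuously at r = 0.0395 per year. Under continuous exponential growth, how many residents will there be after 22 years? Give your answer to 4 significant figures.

≈ 108,500 residents

P(22) = 45500 · e^(0.0395·22) = 45500 · e^(0.869)
= 45500 · 2.38453 ≈ 108495.89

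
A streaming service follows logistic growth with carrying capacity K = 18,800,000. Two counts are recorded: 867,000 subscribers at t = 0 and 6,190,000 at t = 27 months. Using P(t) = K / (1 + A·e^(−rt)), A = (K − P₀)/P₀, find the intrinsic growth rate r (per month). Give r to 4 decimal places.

r ≈ 0.0858 per month

A = (18800000 − 867000)/867000 = 20.68397
6190000 = 18800000/(1 + 20.68397·e^(−r·27)) → e^(−27r) = (3.03716 − 1)/20.68397 = 0.09849
r = −ln(0.09849)/27 = 2.3178/27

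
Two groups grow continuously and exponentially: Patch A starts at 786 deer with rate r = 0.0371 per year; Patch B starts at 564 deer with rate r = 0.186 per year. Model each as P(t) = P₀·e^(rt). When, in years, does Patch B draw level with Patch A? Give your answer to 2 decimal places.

786·e^(0.0371t) = 564·e^(0.186t)
786/564 = e^((0.186 − 0.0371)t) → ln(1.39362) = 0.1489·t
t = 0.3319 / 0.1489

t ≈ 2.23 years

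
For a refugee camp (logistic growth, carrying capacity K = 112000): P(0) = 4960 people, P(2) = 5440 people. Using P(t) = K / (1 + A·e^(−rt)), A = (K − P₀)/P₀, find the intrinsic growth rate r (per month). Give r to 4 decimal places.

A = (112000 − 4960)/4960 = 21.58065
5440 = 112000/(1 + 21.58065·e^(−r·2)) → e^(−2r) = (20.58824 − 1)/21.58065 = 0.907676
r = −ln(0.907676)/2 = 0.09687/2

r ≈ 0.0484 per month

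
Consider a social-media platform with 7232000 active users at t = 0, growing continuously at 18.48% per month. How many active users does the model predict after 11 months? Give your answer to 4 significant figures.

≈ 55,220,000 active users

P(11) = 7232000 · e^(0.1848·11) = 7232000 · e^(2.0328)
= 7232000 · 7.63544 ≈ 55219470.81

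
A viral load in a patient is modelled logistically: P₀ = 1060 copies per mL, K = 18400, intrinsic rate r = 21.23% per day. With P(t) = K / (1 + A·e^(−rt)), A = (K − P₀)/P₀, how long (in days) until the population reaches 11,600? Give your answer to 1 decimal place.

A = (18400 − 1060)/1060 = 16.35849
11600 = 18400/(1 + 16.35849·e^(−0.2123t)) → 1 + 16.35849·e^(−0.2123t) = 1.58621
e^(−0.2123t) = 0.035835 → t = ln(27.90566)/0.2123 = 3.32883/0.2123

t ≈ 15.7 days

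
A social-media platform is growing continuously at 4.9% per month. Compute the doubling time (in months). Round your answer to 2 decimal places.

doubling time = ln(2) / |r| = 0.69315 / 0.049

doubling time ≈ 14.15 months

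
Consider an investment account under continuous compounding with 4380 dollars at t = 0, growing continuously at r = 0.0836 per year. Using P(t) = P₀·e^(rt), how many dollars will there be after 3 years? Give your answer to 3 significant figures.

≈ 5,630 dollars

P(3) = 4380 · e^(0.0836·3) = 4380 · e^(0.2508)
= 4380 · 1.28505 ≈ 5628.53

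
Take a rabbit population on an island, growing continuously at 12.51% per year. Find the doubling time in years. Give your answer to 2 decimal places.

doubling time = ln(2) / |r| = 0.69315 / 0.1251

doubling time ≈ 5.54 years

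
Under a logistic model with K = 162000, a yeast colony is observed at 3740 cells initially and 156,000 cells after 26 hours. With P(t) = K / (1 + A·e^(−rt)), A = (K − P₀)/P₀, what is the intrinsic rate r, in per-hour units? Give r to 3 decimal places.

r ≈ 0.269 per hour

A = (162000 − 3740)/3740 = 42.31551
156000 = 162000/(1 + 42.31551·e^(−r·26)) → e^(−26r) = (1.03846 − 1)/42.31551 = 0.000909
r = −ln(0.000909)/26 = 7.00325/26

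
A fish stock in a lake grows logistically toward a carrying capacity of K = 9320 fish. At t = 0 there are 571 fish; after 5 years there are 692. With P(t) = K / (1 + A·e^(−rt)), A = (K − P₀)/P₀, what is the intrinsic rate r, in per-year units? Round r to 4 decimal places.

r ≈ 0.0412 per year

A = (9320 − 571)/571 = 15.32224
692 = 9320/(1 + 15.32224·e^(−r·5)) → e^(−5r) = (13.46821 − 1)/15.32224 = 0.813733
r = −ln(0.813733)/5 = 0.20612/5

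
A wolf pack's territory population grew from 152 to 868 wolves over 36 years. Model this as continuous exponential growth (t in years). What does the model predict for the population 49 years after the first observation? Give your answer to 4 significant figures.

≈ 1,628 wolves

r = ln(868/152) / 36 ≈ 0.048398 per year
P(49) = 152 · e^(0.048398·49) = 152 · 10.71323 ≈ 1628.41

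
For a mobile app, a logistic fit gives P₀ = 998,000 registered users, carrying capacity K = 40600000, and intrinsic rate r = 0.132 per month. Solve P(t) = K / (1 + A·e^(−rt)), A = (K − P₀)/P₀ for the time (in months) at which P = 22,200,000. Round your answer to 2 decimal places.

t ≈ 29.31 months

A = (40600000 − 998000)/998000 = 39.68136
22200000 = 40600000/(1 + 39.68136·e^(−0.132t)) → 1 + 39.68136·e^(−0.132t) = 1.82883
e^(−0.132t) = 0.020887 → t = ln(47.87643)/0.132 = 3.86862/0.132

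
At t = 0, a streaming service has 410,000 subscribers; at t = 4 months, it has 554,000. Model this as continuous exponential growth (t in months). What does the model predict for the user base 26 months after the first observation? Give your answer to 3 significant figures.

≈ 2,900,000 subscribers

r = ln(554000/410000) / 4 ≈ 0.075252 per month
P(26) = 410000 · e^(0.075252·26) = 410000 · 7.07487 ≈ 2900696.29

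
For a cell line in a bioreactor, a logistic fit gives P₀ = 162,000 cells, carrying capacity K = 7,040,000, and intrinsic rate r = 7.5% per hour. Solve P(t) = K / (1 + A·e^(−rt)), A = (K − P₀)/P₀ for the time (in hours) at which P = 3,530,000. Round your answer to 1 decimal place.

A = (7040000 − 162000)/162000 = 42.45679
3530000 = 7040000/(1 + 42.45679·e^(−0.075t)) → 1 + 42.45679·e^(−0.075t) = 1.99433
e^(−0.075t) = 0.02342 → t = ln(42.69871)/0.075 = 3.75417/0.075

t ≈ 50.1 hours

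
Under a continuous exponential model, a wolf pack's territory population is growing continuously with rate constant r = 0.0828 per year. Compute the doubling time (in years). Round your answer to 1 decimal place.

doubling time = ln(2) / |r| = 0.69315 / 0.0828

doubling time ≈ 8.4 years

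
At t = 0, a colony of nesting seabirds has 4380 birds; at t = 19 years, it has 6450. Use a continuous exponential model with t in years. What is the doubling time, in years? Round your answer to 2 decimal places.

r = ln(6450/4380) / 19 = ln(1.4726) / 19 ≈ 0.02037 per year
doubling time = ln 2 / |r| = 0.69315 / 0.02037

doubling time ≈ 34.03 years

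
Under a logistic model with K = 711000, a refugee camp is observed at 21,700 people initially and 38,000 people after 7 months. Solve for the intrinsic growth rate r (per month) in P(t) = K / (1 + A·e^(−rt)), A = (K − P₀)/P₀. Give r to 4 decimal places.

r ≈ 0.0835 per month

A = (711000 − 21700)/21700 = 31.76498
38000 = 711000/(1 + 31.76498·e^(−r·7)) → e^(−7r) = (18.71053 − 1)/31.76498 = 0.557549
r = −ln(0.557549)/7 = 0.58421/7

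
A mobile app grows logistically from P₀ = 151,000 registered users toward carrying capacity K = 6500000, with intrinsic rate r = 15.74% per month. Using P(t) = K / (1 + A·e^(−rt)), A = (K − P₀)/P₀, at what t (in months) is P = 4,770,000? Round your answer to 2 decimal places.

t ≈ 30.20 months

A = (6500000 − 151000)/151000 = 42.04636
4770000 = 6500000/(1 + 42.04636·e^(−0.1574t)) → 1 + 42.04636·e^(−0.1574t) = 1.36268
e^(−0.1574t) = 0.008626 → t = ln(115.93129)/0.1574 = 4.753/0.1574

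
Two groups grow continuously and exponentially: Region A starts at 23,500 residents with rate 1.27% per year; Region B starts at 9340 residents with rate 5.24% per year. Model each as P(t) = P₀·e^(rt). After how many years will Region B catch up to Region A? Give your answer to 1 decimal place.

23500·e^(0.0127t) = 9340·e^(0.0524t)
23500/9340 = e^((0.0524 − 0.0127)t) → ln(2.51606) = 0.0397·t
t = 0.92269 / 0.0397

t ≈ 23.2 years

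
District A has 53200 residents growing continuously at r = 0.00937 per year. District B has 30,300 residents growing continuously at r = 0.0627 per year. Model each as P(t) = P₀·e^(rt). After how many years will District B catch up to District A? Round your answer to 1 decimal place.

t ≈ 10.6 years

53200·e^(0.00937t) = 30300·e^(0.0627t)
53200/30300 = e^((0.0627 − 0.00937)t) → ln(1.75578) = 0.05333·t
t = 0.56291 / 0.05333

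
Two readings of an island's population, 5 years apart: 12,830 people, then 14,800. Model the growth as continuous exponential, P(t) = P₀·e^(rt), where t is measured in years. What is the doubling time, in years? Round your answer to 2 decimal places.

doubling time ≈ 24.26 years

r = ln(14800/12830) / 5 = ln(1.15355) / 5 ≈ 0.028568 per year
doubling time = ln 2 / |r| = 0.69315 / 0.028568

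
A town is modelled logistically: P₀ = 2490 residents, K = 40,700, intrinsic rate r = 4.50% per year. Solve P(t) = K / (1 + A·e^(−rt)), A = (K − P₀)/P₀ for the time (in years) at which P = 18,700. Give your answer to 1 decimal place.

t ≈ 57.1 years

A = (40700 − 2490)/2490 = 15.34538
18700 = 40700/(1 + 15.34538·e^(−0.045t)) → 1 + 15.34538·e^(−0.045t) = 2.17647
e^(−0.045t) = 0.076666 → t = ln(13.04357)/0.045 = 2.5683/0.045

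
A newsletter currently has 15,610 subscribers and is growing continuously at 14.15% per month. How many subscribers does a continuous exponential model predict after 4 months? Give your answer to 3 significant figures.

≈ 27,500 subscribers

P(4) = 15610 · e^(0.1415·4) = 15610 · e^(0.566)
= 15610 · 1.76121 ≈ 27492.46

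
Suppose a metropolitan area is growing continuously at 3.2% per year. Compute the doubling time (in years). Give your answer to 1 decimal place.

doubling time ≈ 21.7 years

doubling time = ln(2) / |r| = 0.69315 / 0.032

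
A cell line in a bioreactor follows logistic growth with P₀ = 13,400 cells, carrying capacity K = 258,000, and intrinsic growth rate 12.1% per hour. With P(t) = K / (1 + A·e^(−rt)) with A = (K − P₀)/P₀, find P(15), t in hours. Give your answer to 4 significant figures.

A = (258000 − 13400)/13400 = 18.25373
P(15) = 258000 / (1 + 18.25373·e^(−0.121·15)) = 258000 / (1 + 18.25373·0.162838)
= 258000 / 3.9724 ≈ 64948.15

≈ 64,950 cells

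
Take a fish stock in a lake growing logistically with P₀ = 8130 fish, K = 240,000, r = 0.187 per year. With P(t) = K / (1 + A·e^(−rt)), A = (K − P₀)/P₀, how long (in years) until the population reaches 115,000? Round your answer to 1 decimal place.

t ≈ 17.5 years

A = (240000 − 8130)/8130 = 28.5203
115000 = 240000/(1 + 28.5203·e^(−0.187t)) → 1 + 28.5203·e^(−0.187t) = 2.08696
e^(−0.187t) = 0.038112 → t = ln(26.23867)/0.187 = 3.26723/0.187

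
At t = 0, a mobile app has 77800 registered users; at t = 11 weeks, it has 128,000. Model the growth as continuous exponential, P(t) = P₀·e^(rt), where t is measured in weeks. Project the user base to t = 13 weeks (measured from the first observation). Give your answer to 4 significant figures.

r = ln(128000/77800) / 11 ≈ 0.045263 per week
P(13) = 77800 · e^(0.045263·13) = 77800 · 1.80113 ≈ 140127.89

≈ 140,100 registered users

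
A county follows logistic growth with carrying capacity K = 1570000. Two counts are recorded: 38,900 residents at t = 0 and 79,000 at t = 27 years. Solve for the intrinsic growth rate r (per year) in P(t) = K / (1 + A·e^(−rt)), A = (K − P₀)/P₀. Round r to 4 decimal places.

r ≈ 0.0272 per year

A = (1570000 − 38900)/38900 = 39.3599
79000 = 1570000/(1 + 39.3599·e^(−r·27)) → e^(−27r) = (19.87342 − 1)/39.3599 = 0.479509
r = −ln(0.479509)/27 = 0.73499/27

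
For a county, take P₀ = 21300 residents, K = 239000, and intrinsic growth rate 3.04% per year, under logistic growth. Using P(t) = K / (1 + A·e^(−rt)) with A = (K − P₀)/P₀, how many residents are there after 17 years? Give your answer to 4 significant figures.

≈ 33,680 residents

A = (239000 − 21300)/21300 = 10.22066
P(17) = 239000 / (1 + 10.22066·e^(−0.0304·17)) = 239000 / (1 + 10.22066·0.596426)
= 239000 / 7.09587 ≈ 33681.58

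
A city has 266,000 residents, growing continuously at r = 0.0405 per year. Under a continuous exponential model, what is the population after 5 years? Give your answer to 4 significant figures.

≈ 325,700 residents

P(5) = 266000 · e^(0.0405·5) = 266000 · e^(0.2025)
= 266000 · 1.22446 ≈ 325706.38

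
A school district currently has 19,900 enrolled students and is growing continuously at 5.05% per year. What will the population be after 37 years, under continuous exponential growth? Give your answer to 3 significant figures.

P(37) = 19900 · e^(0.0505·37) = 19900 · e^(1.8685)
= 19900 · 6.47857 ≈ 128923.57

≈ 129,000 enrolled students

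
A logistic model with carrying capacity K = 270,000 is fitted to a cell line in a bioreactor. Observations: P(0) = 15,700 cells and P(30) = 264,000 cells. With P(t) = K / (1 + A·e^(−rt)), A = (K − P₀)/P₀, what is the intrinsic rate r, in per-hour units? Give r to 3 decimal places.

r ≈ 0.219 per hour

A = (270000 − 15700)/15700 = 16.19745
264000 = 270000/(1 + 16.19745·e^(−r·30)) → e^(−30r) = (1.02273 − 1)/16.19745 = 0.001403
r = −ln(0.001403)/30 = 6.56904/30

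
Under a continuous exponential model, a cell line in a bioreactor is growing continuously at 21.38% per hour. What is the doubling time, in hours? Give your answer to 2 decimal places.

doubling time ≈ 3.24 hours

doubling time = ln(2) / |r| = 0.69315 / 0.2138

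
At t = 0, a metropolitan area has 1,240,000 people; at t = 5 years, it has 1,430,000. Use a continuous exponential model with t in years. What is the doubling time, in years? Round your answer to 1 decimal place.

r = ln(1430000/1240000) / 5 = ln(1.15323) / 5 ≈ 0.028513 per year
doubling time = ln 2 / |r| = 0.69315 / 0.028513

doubling time ≈ 24.3 years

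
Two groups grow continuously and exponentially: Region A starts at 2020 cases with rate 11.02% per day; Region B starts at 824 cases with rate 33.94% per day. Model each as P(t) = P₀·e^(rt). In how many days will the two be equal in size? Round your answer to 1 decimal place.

2020·e^(0.1102t) = 824·e^(0.3394t)
2020/824 = e^((0.3394 − 0.1102)t) → ln(2.45146) = 0.2292·t
t = 0.89668 / 0.2292

t ≈ 3.9 days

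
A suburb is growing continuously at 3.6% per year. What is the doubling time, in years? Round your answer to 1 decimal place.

doubling time ≈ 19.3 years

doubling time = ln(2) / |r| = 0.69315 / 0.036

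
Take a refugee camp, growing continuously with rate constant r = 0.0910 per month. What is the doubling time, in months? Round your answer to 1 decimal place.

doubling time ≈ 7.6 months

doubling time = ln(2) / |r| = 0.69315 / 0.091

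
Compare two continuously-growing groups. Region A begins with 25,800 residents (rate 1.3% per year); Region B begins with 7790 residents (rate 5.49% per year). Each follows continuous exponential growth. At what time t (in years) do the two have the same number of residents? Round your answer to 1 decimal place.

25800·e^(0.013t) = 7790·e^(0.0549t)
25800/7790 = e^((0.0549 − 0.013)t) → ln(3.31194) = 0.0419·t
t = 1.19753 / 0.0419

t ≈ 28.6 years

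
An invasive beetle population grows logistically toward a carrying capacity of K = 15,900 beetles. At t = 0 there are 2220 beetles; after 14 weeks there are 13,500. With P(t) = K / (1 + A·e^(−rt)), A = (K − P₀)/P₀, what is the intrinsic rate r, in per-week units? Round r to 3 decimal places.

r ≈ 0.253 per week

A = (15900 − 2220)/2220 = 6.16216
13500 = 15900/(1 + 6.16216·e^(−r·14)) → e^(−14r) = (1.17778 − 1)/6.16216 = 0.02885
r = −ln(0.02885)/14 = 3.54565/14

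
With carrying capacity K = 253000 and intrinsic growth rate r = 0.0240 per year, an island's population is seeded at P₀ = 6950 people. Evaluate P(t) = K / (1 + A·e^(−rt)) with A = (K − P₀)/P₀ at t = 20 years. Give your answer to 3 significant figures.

≈ 11,000 people

A = (253000 − 6950)/6950 = 35.40288
P(20) = 253000 / (1 + 35.40288·e^(−0.024·20)) = 253000 / (1 + 35.40288·0.618783)
= 253000 / 22.90671 ≈ 11044.8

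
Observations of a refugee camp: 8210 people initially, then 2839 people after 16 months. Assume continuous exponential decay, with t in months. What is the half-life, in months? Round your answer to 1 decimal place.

half-life ≈ 10.4 months

r = ln(2839/8210) / 16 = ln(0.3458) / 16 ≈ -0.066369 per month
half-life = ln 2 / |r| = 0.69315 / 0.066369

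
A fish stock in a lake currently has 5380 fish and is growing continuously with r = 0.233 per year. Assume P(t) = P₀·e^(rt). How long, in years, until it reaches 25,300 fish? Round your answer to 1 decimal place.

t ≈ 6.6 years

25300 = 5380 · e^(0.233·t)
t = ln(25300/5380) / 0.233 = ln(4.7026) / 0.233 = 1.54812 / 0.233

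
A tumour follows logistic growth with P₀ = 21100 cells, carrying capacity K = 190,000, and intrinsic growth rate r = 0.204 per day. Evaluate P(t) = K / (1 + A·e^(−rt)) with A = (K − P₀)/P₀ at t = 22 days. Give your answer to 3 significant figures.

A = (190000 − 21100)/21100 = 8.00474
P(22) = 190000 / (1 + 8.00474·e^(−0.204·22)) = 190000 / (1 + 8.00474·0.011243)
= 190000 / 1.09 ≈ 174312.22

≈ 174,000 cells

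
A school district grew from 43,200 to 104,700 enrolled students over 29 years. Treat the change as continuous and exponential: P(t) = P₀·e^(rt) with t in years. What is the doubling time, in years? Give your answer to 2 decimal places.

r = ln(104700/43200) / 29 = ln(2.42361) / 29 ≈ 0.030526 per year
doubling time = ln 2 / |r| = 0.69315 / 0.030526

doubling time ≈ 22.71 years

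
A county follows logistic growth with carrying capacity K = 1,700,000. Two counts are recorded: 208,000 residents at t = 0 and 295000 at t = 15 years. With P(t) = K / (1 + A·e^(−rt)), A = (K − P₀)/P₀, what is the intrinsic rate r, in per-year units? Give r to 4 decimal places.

r ≈ 0.0273 per year

A = (1700000 − 208000)/208000 = 7.17308
295000 = 1700000/(1 + 7.17308·e^(−r·15)) → e^(−15r) = (5.76271 − 1)/7.17308 = 0.663971
r = −ln(0.663971)/15 = 0.40952/15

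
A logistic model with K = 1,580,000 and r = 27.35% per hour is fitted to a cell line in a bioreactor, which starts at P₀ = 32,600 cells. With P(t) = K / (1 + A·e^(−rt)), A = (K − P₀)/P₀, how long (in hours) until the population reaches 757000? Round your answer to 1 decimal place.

A = (1580000 − 32600)/32600 = 47.46626
757000 = 1580000/(1 + 47.46626·e^(−0.2735t)) → 1 + 47.46626·e^(−0.2735t) = 2.08719
e^(−0.2735t) = 0.022904 → t = ln(43.65973)/0.2735 = 3.77643/0.2735

t ≈ 13.8 hours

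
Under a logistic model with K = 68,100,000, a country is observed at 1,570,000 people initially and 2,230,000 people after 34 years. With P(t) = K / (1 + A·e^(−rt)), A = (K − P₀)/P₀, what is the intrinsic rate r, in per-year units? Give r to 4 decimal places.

A = (68100000 − 1570000)/1570000 = 42.3758
2230000 = 68100000/(1 + 42.3758·e^(−r·34)) → e^(−34r) = (30.53812 − 1)/42.3758 = 0.697052
r = −ln(0.697052)/34 = 0.3609/34

r ≈ 0.0106 per year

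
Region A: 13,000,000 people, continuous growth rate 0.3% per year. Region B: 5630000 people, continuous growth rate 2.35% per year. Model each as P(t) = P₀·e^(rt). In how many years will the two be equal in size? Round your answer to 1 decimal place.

13000000·e^(0.003t) = 5630000·e^(0.0235t)
13000000/5630000 = e^((0.0235 − 0.003)t) → ln(2.30906) = 0.0205·t
t = 0.83684 / 0.0205

t ≈ 40.8 years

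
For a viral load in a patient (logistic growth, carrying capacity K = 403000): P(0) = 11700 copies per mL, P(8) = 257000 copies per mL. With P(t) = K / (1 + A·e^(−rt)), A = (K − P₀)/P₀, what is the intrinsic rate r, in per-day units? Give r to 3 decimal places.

r ≈ 0.509 per day

A = (403000 − 11700)/11700 = 33.44444
257000 = 403000/(1 + 33.44444·e^(−r·8)) → e^(−8r) = (1.56809 − 1)/33.44444 = 0.016986
r = −ln(0.016986)/8 = 4.07536/8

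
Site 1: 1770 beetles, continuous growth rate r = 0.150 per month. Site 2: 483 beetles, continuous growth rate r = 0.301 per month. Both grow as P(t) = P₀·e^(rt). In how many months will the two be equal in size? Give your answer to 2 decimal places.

1770·e^(0.15t) = 483·e^(0.301t)
1770/483 = e^((0.301 − 0.15)t) → ln(3.6646) = 0.151·t
t = 1.29872 / 0.151

t ≈ 8.60 months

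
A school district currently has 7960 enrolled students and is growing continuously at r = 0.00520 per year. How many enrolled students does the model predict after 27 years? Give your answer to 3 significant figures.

≈ 9,160 enrolled students

P(27) = 7960 · e^(0.0052·27) = 7960 · e^(0.1404)
= 7960 · 1.15073 ≈ 9159.84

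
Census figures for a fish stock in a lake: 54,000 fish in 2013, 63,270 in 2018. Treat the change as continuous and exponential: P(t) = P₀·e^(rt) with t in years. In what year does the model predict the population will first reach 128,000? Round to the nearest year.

r = ln(63270/54000) / 5 = 0.15843/5 ≈ 0.031685 per year
t = ln(128000/54000) / r = 0.86305/0.031685 ≈ 27.24 years after 2013

year 2040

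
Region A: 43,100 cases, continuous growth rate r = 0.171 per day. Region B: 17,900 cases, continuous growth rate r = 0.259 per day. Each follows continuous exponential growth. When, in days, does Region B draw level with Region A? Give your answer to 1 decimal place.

43100·e^(0.171t) = 17900·e^(0.259t)
43100/17900 = e^((0.259 − 0.171)t) → ln(2.40782) = 0.088·t
t = 0.87872 / 0.088

t ≈ 10.0 days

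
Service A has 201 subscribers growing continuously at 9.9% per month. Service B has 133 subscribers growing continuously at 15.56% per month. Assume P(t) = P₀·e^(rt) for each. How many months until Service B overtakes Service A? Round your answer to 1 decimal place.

t ≈ 7.3 months

201·e^(0.099t) = 133·e^(0.1556t)
201/133 = e^((0.1556 − 0.099)t) → ln(1.51128) = 0.0566·t
t = 0.41296 / 0.0566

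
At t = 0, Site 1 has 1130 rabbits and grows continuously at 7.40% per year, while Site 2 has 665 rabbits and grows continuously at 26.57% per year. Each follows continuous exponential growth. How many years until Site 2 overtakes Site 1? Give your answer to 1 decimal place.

1130·e^(0.074t) = 665·e^(0.2657t)
1130/665 = e^((0.2657 − 0.074)t) → ln(1.69925) = 0.1917·t
t = 0.53019 / 0.1917

t ≈ 2.8 years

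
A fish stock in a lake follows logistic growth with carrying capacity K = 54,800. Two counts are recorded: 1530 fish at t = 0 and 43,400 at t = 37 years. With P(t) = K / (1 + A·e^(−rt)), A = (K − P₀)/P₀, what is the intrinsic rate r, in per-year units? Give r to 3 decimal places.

r ≈ 0.132 per year

A = (54800 − 1530)/1530 = 34.81699
43400 = 54800/(1 + 34.81699·e^(−r·37)) → e^(−37r) = (1.26267 − 1)/34.81699 = 0.007544
r = −ln(0.007544)/37 = 4.88695/37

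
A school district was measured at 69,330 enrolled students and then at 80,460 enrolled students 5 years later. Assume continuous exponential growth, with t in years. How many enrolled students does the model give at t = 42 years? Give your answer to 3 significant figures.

r = ln(80460/69330) / 5 ≈ 0.029776 per year
P(42) = 69330 · e^(0.029776·42) = 69330 · 3.49248 ≈ 242133.77

≈ 242,000 enrolled students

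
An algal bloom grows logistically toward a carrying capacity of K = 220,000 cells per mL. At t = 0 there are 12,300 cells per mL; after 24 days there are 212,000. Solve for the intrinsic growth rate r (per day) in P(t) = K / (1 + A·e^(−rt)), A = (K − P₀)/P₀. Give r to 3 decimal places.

A = (220000 − 12300)/12300 = 16.88618
212000 = 220000/(1 + 16.88618·e^(−r·24)) → e^(−24r) = (1.03774 − 1)/16.88618 = 0.002235
r = −ln(0.002235)/24 = 6.10364/24

r ≈ 0.254 per day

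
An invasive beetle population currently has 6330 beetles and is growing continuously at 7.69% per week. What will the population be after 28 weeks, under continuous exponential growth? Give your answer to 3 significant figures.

P(28) = 6330 · e^(0.0769·28) = 6330 · e^(2.1532)
= 6330 · 8.61237 ≈ 54516.33

≈ 54,500 beetles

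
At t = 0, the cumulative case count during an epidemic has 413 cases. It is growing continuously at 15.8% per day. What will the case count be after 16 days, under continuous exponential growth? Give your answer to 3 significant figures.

P(16) = 413 · e^(0.158·16) = 413 · e^(2.528)
= 413 · 12.52842 ≈ 5174.24

≈ 5,170 cases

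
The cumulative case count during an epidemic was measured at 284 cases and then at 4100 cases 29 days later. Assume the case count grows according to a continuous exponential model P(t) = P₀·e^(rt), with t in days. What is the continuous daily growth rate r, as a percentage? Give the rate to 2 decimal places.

4100 = 284 · e^(r·29)
e^(29r) = 4100/284 = 14.43662
r = ln(14.43662) / 29 = 2.66977 / 29

r ≈ 9.21% per day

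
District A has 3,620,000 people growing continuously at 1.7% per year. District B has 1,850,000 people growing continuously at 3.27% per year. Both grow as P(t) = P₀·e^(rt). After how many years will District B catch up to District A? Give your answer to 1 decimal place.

t ≈ 42.8 years

3620000·e^(0.017t) = 1850000·e^(0.0327t)
3620000/1850000 = e^((0.0327 − 0.017)t) → ln(1.95676) = 0.0157·t
t = 0.67129 / 0.0157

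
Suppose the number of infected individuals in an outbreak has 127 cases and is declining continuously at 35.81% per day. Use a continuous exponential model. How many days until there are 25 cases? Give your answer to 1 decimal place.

25 = 127 · e^(-0.3581·t)
t = ln(25/127) / -0.3581 = ln(0.19685) / -0.3581 = -1.62531 / -0.3581

t ≈ 4.5 days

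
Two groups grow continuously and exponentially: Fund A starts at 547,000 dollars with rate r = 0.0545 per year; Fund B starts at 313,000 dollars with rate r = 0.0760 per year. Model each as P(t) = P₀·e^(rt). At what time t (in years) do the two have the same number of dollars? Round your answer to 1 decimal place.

t ≈ 26.0 years

547000·e^(0.0545t) = 313000·e^(0.076t)
547000/313000 = e^((0.076 − 0.0545)t) → ln(1.7476) = 0.0215·t
t = 0.55825 / 0.0215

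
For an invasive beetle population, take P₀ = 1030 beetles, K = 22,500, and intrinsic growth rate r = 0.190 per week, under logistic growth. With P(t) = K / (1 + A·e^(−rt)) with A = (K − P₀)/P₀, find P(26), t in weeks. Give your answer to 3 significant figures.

A = (22500 − 1030)/1030 = 20.84466
P(26) = 22500 / (1 + 20.84466·e^(−0.19·26)) = 22500 / (1 + 20.84466·0.007155)
= 22500 / 1.14914 ≈ 19579.94

≈ 19,600 beetles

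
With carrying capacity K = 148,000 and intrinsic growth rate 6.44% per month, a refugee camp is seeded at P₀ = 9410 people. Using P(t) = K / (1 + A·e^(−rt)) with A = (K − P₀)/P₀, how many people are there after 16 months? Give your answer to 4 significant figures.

A = (148000 − 9410)/9410 = 14.72795
P(16) = 148000 / (1 + 14.72795·e^(−0.0644·16)) = 148000 / (1 + 14.72795·0.356864)
= 148000 / 6.25588 ≈ 23657.75

≈ 23,660 people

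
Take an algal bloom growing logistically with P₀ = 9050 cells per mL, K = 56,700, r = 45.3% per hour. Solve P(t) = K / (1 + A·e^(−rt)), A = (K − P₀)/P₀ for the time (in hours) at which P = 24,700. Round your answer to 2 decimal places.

A = (56700 − 9050)/9050 = 5.26519
24700 = 56700/(1 + 5.26519·e^(−0.453t)) → 1 + 5.26519·e^(−0.453t) = 2.29555
e^(−0.453t) = 0.246059 → t = ln(4.06407)/0.453 = 1.40219/0.453

t ≈ 3.10 hours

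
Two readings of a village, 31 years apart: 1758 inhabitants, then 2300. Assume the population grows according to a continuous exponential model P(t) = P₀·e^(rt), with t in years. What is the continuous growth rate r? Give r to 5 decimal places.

2300 = 1758 · e^(r·31)
e^(31r) = 2300/1758 = 1.3083
r = ln(1.3083) / 31 = 0.26873 / 31

r ≈ 0.00867 per year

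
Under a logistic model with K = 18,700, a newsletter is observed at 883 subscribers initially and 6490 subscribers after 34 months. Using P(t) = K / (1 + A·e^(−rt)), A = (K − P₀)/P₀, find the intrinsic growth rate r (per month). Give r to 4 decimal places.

A = (18700 − 883)/883 = 20.1778
6490 = 18700/(1 + 20.1778·e^(−r·34)) → e^(−34r) = (2.88136 − 1)/20.1778 = 0.093239
r = −ln(0.093239)/34 = 2.37259/34

r ≈ 0.0698 per month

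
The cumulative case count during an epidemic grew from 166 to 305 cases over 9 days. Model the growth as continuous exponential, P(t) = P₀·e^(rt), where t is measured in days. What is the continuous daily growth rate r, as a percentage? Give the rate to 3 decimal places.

305 = 166 · e^(r·9)
e^(9r) = 305/166 = 1.83735
r = ln(1.83735) / 9 = 0.60832 / 9

r ≈ 6.759% per day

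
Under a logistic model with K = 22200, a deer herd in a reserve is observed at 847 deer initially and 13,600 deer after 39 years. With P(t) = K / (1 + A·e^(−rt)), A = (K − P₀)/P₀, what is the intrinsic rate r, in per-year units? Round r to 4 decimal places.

A = (22200 − 847)/847 = 25.21015
13600 = 22200/(1 + 25.21015·e^(−r·39)) → e^(−39r) = (1.63235 − 1)/25.21015 = 0.025083
r = −ln(0.025083)/39 = 3.68555/39

r ≈ 0.0945 per year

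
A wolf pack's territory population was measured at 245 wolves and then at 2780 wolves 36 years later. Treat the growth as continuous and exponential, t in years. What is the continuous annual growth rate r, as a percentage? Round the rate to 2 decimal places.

2780 = 245 · e^(r·36)
e^(36r) = 2780/245 = 11.34694
r = ln(11.34694) / 36 = 2.42895 / 36

r ≈ 6.75% per year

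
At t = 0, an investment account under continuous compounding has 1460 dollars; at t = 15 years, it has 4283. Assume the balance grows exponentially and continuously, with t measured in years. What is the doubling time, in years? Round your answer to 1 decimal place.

r = ln(4283/1460) / 15 = ln(2.93356) / 15 ≈ 0.071748 per year
doubling time = ln 2 / |r| = 0.69315 / 0.071748

doubling time ≈ 9.7 years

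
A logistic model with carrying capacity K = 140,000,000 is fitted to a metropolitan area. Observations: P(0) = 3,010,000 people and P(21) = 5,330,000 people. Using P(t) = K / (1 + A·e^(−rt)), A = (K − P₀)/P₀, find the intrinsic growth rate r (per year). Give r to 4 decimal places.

A = (140000000 − 3010000)/3010000 = 45.51163
5330000 = 140000000/(1 + 45.51163·e^(−r·21)) → e^(−21r) = (26.26642 − 1)/45.51163 = 0.555164
r = −ln(0.555164)/21 = 0.58849/21

r ≈ 0.0280 per year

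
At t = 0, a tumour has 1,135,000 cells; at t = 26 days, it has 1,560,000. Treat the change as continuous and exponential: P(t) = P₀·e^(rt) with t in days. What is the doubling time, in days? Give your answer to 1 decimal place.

doubling time ≈ 56.7 days

r = ln(1560000/1135000) / 26 = ln(1.37445) / 26 ≈ 0.012233 per day
doubling time = ln 2 / |r| = 0.69315 / 0.012233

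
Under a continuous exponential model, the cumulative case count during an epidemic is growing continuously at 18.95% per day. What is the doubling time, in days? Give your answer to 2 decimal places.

doubling time = ln(2) / |r| = 0.69315 / 0.1895

doubling time ≈ 3.66 days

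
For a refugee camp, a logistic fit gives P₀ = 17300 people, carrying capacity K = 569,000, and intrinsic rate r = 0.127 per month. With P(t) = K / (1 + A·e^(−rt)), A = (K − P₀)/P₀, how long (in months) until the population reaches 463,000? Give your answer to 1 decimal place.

A = (569000 − 17300)/17300 = 31.89017
463000 = 569000/(1 + 31.89017·e^(−0.127t)) → 1 + 31.89017·e^(−0.127t) = 1.22894
e^(−0.127t) = 0.007179 → t = ln(139.29387)/0.127 = 4.93659/0.127

t ≈ 38.9 months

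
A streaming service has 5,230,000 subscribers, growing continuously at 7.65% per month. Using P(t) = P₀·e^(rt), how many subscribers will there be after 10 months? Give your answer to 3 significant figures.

≈ 11,200,000 subscribers

P(10) = 5230000 · e^(0.0765·10) = 5230000 · e^(0.765)
= 5230000 · 2.14899 ≈ 11239240.58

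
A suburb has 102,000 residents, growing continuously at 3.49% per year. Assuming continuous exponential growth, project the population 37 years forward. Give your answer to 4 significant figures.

P(37) = 102000 · e^(0.0349·37) = 102000 · e^(1.2913)
= 102000 · 3.63751 ≈ 371026.25

≈ 371,000 residents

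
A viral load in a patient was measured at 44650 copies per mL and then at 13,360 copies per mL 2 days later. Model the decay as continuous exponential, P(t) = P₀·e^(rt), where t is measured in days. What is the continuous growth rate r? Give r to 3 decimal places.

13360 = 44650 · e^(r·2)
e^(2r) = 13360/44650 = 0.29922
r = ln(0.29922) / 2 = -1.20659 / 2

r ≈ -0.603 per day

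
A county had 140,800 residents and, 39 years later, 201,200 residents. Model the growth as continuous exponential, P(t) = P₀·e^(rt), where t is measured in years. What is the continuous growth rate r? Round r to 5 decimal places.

201200 = 140800 · e^(r·39)
e^(39r) = 201200/140800 = 1.42898
r = ln(1.42898) / 39 = 0.35696 / 39

r ≈ 0.00915 per year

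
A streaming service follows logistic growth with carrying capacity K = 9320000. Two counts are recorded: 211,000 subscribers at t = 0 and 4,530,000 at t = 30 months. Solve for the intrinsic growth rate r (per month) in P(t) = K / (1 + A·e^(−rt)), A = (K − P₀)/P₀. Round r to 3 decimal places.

A = (9320000 − 211000)/211000 = 43.17062
4530000 = 9320000/(1 + 43.17062·e^(−r·30)) → e^(−30r) = (2.0574 − 1)/43.17062 = 0.024493
r = −ln(0.024493)/30 = 3.70935/30

r ≈ 0.124 per month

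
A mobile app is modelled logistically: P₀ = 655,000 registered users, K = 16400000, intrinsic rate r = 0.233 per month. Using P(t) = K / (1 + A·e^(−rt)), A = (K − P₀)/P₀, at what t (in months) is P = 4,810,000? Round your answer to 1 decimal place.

A = (16400000 − 655000)/655000 = 24.03817
4810000 = 16400000/(1 + 24.03817·e^(−0.233t)) → 1 + 24.03817·e^(−0.233t) = 3.40956
e^(−0.233t) = 0.100239 → t = ln(9.97615)/0.233 = 2.3002/0.233

t ≈ 9.9 months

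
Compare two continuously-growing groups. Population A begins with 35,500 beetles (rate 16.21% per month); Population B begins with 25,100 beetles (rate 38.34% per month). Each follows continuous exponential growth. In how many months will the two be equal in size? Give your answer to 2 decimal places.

35500·e^(0.1621t) = 25100·e^(0.3834t)
35500/25100 = e^((0.3834 − 0.1621)t) → ln(1.41434) = 0.2213·t
t = 0.34666 / 0.2213

t ≈ 1.57 months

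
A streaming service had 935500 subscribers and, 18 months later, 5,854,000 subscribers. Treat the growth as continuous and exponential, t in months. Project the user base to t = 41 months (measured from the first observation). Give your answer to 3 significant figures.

r = ln(5854000/935500) / 18 ≈ 0.101878 per month
P(41) = 935500 · e^(0.101878·41) = 935500 · 65.16922 ≈ 60965809.7

≈ 61,000,000 subscribers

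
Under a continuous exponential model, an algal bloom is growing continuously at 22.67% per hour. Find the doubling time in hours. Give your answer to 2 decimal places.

doubling time = ln(2) / |r| = 0.69315 / 0.2267

doubling time ≈ 3.06 hours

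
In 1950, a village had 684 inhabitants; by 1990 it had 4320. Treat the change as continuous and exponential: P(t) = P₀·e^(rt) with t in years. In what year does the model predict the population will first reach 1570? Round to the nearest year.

year 1968

r = ln(4320/684) / 40 = 1.84305/40 ≈ 0.046076 per year
t = ln(1570/684) / r = 0.83087/0.046076 ≈ 18.03 years after 1950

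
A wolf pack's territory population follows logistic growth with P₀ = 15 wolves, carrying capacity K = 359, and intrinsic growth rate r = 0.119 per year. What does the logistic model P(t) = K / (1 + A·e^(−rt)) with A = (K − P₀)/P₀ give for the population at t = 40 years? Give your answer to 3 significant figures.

A = (359 − 15)/15 = 22.93333
P(40) = 359 / (1 + 22.93333·e^(−0.119·40)) = 359 / (1 + 22.93333·0.008566)
= 359 / 1.19644 ≈ 300.06

≈ 300 wolves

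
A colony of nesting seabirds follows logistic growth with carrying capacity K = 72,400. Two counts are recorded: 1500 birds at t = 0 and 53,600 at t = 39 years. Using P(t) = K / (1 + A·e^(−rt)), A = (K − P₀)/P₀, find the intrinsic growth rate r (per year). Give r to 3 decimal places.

r ≈ 0.126 per year

A = (72400 − 1500)/1500 = 47.26667
53600 = 72400/(1 + 47.26667·e^(−r·39)) → e^(−39r) = (1.35075 − 1)/47.26667 = 0.007421
r = −ln(0.007421)/39 = 4.9035/39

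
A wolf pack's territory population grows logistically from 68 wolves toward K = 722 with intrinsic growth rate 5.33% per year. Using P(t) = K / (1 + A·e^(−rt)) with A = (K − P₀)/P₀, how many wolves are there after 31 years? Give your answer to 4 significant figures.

≈ 254.0 wolves

A = (722 − 68)/68 = 9.61765
P(31) = 722 / (1 + 9.61765·e^(−0.0533·31)) = 722 / (1 + 9.61765·0.191609)
= 722 / 2.84282 ≈ 253.97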